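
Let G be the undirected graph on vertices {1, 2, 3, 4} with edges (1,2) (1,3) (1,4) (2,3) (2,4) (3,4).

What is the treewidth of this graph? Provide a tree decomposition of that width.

A single bag containing all 4 vertices is trivially a valid decomposition of width 3. For the lower bound, the 4 vertices {1, 2, 3, 4} are pairwise adjacent, and any tree decomposition puts a clique entirely inside one bag — forcing width ≥ 3. Combining the bounds, tw(G) = 3.

Treewidth 3.
One such decomposition:
Bags: B1 = {1, 2, 3, 4}
Tree: (single bag)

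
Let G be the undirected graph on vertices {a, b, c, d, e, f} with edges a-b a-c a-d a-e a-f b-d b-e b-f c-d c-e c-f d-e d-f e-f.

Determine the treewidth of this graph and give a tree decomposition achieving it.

Every bag has size at most 5, so the width is 5 − 1 = 4 and tw(G) ≤ 4. On the other hand G contains the 5-clique {a, c, d, e, f}. A clique must lie in a single bag of any decomposition, so no decomposition can have width below 4. Hence tw(G) = 4 exactly.

Treewidth 4.
One optimal decomposition is:
Bags: B1 = {a, c, d, e, f}  B2 = {a, b, d, e, f}
Tree: B1–B2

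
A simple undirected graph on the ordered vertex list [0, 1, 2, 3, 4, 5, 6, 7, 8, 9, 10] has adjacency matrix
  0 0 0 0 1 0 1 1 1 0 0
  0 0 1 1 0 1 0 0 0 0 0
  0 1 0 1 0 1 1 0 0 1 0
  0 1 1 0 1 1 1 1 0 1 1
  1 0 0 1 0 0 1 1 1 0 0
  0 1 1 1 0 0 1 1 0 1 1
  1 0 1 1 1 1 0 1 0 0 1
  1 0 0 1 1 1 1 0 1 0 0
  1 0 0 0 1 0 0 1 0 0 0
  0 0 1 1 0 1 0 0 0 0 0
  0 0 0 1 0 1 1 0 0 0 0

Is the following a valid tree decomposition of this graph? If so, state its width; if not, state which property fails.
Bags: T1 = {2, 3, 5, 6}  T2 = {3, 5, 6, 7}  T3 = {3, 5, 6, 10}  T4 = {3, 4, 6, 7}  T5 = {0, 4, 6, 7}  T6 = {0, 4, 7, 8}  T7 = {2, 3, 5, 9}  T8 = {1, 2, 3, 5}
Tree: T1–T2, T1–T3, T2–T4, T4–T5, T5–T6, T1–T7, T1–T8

Yes; width 3.

Every vertex of G appears in some bag (union = {0, 1, 2, 3, 4, 5, 6, 7, 8, 9, 10}); every edge is covered by a bag; and for each vertex v the set of bags containing v is connected in the bag tree. The decomposition is therefore valid. The largest bag has 4 vertices, so the width is 3.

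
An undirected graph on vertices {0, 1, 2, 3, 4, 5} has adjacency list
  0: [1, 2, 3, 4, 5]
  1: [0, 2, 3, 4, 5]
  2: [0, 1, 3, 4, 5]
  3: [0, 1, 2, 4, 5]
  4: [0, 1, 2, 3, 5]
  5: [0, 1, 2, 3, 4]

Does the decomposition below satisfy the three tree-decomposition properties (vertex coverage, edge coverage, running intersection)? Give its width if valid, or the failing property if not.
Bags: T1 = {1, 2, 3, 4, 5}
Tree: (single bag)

No — vertex 0 appears in no bag.

A tree decomposition must satisfy three properties: every vertex lies in some bag; for every edge, both endpoints lie together in some bag; and for every vertex, the bags containing it form a connected subtree. Here vertex 0 appears in no bag, so the decomposition is invalid.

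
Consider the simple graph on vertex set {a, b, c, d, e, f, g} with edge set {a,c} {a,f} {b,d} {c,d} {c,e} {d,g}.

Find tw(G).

A width-1 tree decomposition is:
Bags: B1 = {c, d}  B2 = {b, d}  B3 = {a, c}  B4 = {c, e}  B5 = {d, g}  B6 = {a, f}
Tree: B1–B2, B1–B3, B3–B4, B1–B5, B3–B6
Each bag holds 2 vertices, so the decomposition has width 1, which upper-bounds the treewidth. Since G has at least one edge (e.g. d–c), it is not an edgeless graph, so tw(G) ≥ 1. The upper and lower bounds meet at 1, so that is the treewidth.

1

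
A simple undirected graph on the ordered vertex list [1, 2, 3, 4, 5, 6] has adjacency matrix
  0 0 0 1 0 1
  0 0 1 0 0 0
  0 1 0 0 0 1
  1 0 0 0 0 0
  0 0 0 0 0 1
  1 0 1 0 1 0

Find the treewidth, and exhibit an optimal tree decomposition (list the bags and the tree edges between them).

Treewidth 1.
One optimal decomposition is:
Bags: B1 = {1, 4}  B2 = {1, 6}  B3 = {5, 6}  B4 = {3, 6}  B5 = {2, 3}
Tree: B1–B2, B2–B3, B2–B4, B4–B5

Each bag holds 2 vertices, so the decomposition has width 1, which upper-bounds the treewidth. Since G has at least one edge (e.g. 4–1), it is not an edgeless graph, so tw(G) ≥ 1. Hence tw(G) = 1 exactly.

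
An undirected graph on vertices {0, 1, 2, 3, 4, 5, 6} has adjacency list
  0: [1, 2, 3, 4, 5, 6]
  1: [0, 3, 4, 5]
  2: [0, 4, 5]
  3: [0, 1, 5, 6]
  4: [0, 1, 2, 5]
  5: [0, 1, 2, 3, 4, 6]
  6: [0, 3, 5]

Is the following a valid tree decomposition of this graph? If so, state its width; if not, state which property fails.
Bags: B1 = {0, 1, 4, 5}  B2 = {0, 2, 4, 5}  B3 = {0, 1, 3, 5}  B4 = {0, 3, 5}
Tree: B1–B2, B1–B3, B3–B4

No — vertex 6 appears in no bag.

A tree decomposition must satisfy three properties: every vertex lies in some bag; for every edge, both endpoints lie together in some bag; and for every vertex, the bags containing it form a connected subtree. Here vertex 6 appears in no bag, so the decomposition is invalid.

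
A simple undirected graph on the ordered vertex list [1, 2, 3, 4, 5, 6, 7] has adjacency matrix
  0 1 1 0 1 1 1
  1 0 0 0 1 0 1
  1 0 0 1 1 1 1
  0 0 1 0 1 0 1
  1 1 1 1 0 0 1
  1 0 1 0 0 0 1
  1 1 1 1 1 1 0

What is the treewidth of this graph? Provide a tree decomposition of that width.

Treewidth 3.
One optimal decomposition is:
Bags: B1 = {1, 3, 6, 7}  B2 = {1, 3, 5, 7}  B3 = {3, 4, 5, 7}  B4 = {1, 2, 5, 7}
Tree: B1–B2, B2–B3, B2–B4

Each bag holds 4 vertices, so the decomposition has width 3, which upper-bounds the treewidth. On the other hand G contains the 4-clique {1, 2, 5, 7}. A clique must lie in a single bag of any decomposition, so no decomposition can have width below 3. The upper and lower bounds meet at 3, so that is the treewidth.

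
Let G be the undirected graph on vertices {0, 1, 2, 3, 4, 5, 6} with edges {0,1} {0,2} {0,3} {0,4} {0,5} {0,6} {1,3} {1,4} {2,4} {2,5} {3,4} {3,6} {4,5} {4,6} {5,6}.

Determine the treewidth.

3

A width-3 tree decomposition is:
Bags: B1 = {0, 3, 4, 6}  B2 = {0, 1, 3, 4}  B3 = {0, 4, 5, 6}  B4 = {0, 2, 4, 5}
Tree: B1–B2, B1–B3, B3–B4
Every bag has size at most 4, so the width is 4 − 1 = 3 and tw(G) ≤ 3. For the lower bound, the 4 vertices {0, 2, 4, 5} are pairwise adjacent, and any tree decomposition puts a clique entirely inside one bag — forcing width ≥ 3. Therefore the treewidth is 3.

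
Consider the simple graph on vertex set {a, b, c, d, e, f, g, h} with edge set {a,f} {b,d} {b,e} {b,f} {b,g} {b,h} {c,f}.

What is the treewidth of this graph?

A width-1 tree decomposition is:
Bags: B1 = {b, g}  B2 = {b, f}  B3 = {b, h}  B4 = {c, f}  B5 = {b, d}  B6 = {a, f}  B7 = {b, e}
Tree: B1–B2, B2–B3, B2–B4, B3–B5, B4–B6, B3–B7
Every bag has size at most 2, so the width is 2 − 1 = 1 and tw(G) ≤ 1. Since G has at least one edge (e.g. g–b), it is not an edgeless graph, so tw(G) ≥ 1. The upper and lower bounds meet at 1, so that is the treewidth.

1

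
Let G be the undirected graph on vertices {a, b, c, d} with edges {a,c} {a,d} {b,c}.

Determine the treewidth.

A width-1 tree decomposition is:
Bags: B1 = {a, d}  B2 = {a, c}  B3 = {b, c}
Tree: B1–B2, B2–B3
Every bag has size at most 2, so the width is 2 − 1 = 1 and tw(G) ≤ 1. Any graph with an edge has treewidth ≥ 1, and G has the edge d–a. Combining the bounds, tw(G) = 1.

1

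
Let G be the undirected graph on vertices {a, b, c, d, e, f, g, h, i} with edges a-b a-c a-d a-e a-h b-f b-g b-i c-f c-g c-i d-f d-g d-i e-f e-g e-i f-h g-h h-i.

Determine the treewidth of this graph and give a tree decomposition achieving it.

Every bag has size at most 5, so the width is 5 − 1 = 4 and tw(G) ≤ 4. For the lower bound: the 5 vertex sets {a,b}, {h,i}, {c,g}, {f}, {d} are disjoint, each induces a connected subgraph, and every pair is joined by at least one edge of G. Contracting each set to a single vertex therefore yields K_{5} as a minor, and since treewidth is minor-monotone, tw(G) ≥ tw(K_{5}) = 4. Combining the bounds, tw(G) = 4.

Treewidth 4.
One optimal decomposition is:
Bags: B1 = {a, b, f, g, i}  B2 = {a, f, g, h, i}  B3 = {a, c, f, g, i}  B4 = {a, d, f, g, i}  B5 = {a, e, f, g, i}
Tree: B1–B2, B2–B3, B3–B4, B4–B5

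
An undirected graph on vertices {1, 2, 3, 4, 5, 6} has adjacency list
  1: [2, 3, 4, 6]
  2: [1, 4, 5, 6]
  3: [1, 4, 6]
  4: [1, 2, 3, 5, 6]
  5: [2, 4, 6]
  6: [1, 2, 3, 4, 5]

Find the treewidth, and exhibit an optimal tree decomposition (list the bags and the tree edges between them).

Treewidth 3.
One optimal decomposition is:
Bags: B1 = {1, 2, 4, 6}  B2 = {2, 4, 5, 6}  B3 = {1, 3, 4, 6}
Tree: B1–B2, B1–B3

Each bag holds 4 vertices, so the decomposition has width 3, which upper-bounds the treewidth. For the lower bound, the 4 vertices {1, 2, 4, 6} are pairwise adjacent, and any tree decomposition puts a clique entirely inside one bag — forcing width ≥ 3. Hence tw(G) = 3 exactly.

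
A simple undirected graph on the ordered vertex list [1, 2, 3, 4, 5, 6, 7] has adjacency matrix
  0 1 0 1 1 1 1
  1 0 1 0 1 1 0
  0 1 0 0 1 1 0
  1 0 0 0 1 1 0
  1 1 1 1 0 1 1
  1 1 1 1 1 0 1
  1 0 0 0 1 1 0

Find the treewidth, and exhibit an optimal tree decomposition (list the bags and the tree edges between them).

Each bag holds 4 vertices, so the decomposition has width 3, which upper-bounds the treewidth. For the lower bound, the 4 vertices {1, 2, 5, 6} are pairwise adjacent, and any tree decomposition puts a clique entirely inside one bag — forcing width ≥ 3. Therefore the treewidth is 3.

Treewidth 3.
Bags: B1 = {1, 4, 5, 6}  B2 = {1, 2, 5, 6}  B3 = {2, 3, 5, 6}  B4 = {1, 5, 6, 7}
Tree: B1–B2, B2–B3, B2–B4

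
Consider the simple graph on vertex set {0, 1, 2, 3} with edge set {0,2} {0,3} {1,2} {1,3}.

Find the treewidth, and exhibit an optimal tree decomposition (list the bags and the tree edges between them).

The largest bag has 3 vertices, giving width 2; this decomposition certifies tw(G) ≤ 2. For the lower bound, G contains the cycle 1–2–0–3–1, so G is not a forest; only forests have treewidth ≤ 1, hence tw(G) ≥ 2. The upper and lower bounds meet at 2, so that is the treewidth.

Treewidth 2.
One such decomposition:
Bags: B1 = {0, 1, 2}  B2 = {0, 1, 3}
Tree: B1–B2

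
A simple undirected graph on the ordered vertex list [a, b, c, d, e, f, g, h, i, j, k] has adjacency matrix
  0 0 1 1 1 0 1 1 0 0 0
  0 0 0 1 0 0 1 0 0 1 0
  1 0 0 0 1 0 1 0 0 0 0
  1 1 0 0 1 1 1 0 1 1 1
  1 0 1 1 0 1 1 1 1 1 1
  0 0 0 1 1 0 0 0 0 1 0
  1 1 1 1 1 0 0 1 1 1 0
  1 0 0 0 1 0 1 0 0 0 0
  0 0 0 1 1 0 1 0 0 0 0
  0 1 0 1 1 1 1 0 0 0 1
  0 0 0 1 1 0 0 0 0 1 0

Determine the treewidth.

A width-3 tree decomposition is:
Bags: B1 = {d, e, g, j}  B2 = {d, e, f, j}  B3 = {b, d, g, j}  B4 = {d, e, j, k}  B5 = {a, d, e, g}  B6 = {a, e, g, h}  B7 = {a, c, e, g}  B8 = {d, e, g, i}
Tree: B1–B2, B1–B3, B2–B4, B1–B5, B5–B6, B6–B7, B5–B8
Every bag has size at most 4, so the width is 4 − 1 = 3 and tw(G) ≤ 3. For the lower bound, the 4 vertices {d, e, g, j} are pairwise adjacent, and any tree decomposition puts a clique entirely inside one bag — forcing width ≥ 3. Hence tw(G) = 3 exactly.

3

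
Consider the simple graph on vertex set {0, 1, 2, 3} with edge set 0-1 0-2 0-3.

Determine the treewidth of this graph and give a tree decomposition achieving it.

Treewidth 1.
One optimal decomposition is:
Bags: B1 = {0, 2}  B2 = {0, 1}  B3 = {0, 3}
Tree: B1–B2, B1–B3

The largest bag has 2 vertices, giving width 1; this decomposition certifies tw(G) ≤ 1. Any graph with an edge has treewidth ≥ 1, and G has the edge 0–2. Hence tw(G) = 1 exactly.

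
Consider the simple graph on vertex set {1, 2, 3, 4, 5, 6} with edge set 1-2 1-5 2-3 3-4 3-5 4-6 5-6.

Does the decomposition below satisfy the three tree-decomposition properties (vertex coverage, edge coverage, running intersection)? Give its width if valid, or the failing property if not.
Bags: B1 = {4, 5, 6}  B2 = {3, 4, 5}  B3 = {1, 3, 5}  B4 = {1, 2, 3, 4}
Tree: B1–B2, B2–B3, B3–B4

A tree decomposition must satisfy three properties: every vertex lies in some bag; for every edge, both endpoints lie together in some bag; and for every vertex, the bags containing it form a connected subtree. Here bags containing vertex 4 are not connected in the tree, so the decomposition is invalid.

No — bags containing vertex 4 are not connected in the tree.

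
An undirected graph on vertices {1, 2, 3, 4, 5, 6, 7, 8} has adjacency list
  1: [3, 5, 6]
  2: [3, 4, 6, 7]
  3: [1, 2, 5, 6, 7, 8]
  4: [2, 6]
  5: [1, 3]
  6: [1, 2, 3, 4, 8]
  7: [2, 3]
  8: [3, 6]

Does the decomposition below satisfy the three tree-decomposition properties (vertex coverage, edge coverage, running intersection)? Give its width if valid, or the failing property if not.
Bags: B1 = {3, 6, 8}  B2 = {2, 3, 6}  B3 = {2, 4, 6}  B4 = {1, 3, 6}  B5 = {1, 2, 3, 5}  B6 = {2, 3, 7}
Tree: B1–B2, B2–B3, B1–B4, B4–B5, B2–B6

No — bags containing vertex 2 are not connected in the tree.

A tree decomposition must satisfy three properties: every vertex lies in some bag; for every edge, both endpoints lie together in some bag; and for every vertex, the bags containing it form a connected subtree. Here bags containing vertex 2 are not connected in the tree, so the decomposition is invalid.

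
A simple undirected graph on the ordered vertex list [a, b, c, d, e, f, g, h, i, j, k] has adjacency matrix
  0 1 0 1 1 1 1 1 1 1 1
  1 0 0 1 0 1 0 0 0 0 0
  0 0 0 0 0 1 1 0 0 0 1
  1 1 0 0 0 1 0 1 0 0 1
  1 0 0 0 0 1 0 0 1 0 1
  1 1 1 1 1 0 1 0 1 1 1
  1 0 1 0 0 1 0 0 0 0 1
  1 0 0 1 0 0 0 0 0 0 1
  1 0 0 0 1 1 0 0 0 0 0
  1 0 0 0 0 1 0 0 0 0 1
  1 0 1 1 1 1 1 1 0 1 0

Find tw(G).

A width-3 tree decomposition is:
Bags: B1 = {c, f, g, k}  B2 = {a, f, g, k}  B3 = {a, d, f, k}  B4 = {a, b, d, f}  B5 = {a, e, f, k}  B6 = {a, e, f, i}  B7 = {a, f, j, k}  B8 = {a, d, h, k}
Tree: B1–B2, B2–B3, B3–B4, B3–B5, B5–B6, B5–B7, B3–B8
Each bag holds 4 vertices, so the decomposition has width 3, which upper-bounds the treewidth. On the other hand G contains the 4-clique {a, d, h, k}. A clique must lie in a single bag of any decomposition, so no decomposition can have width below 3. Hence tw(G) = 3 exactly.

3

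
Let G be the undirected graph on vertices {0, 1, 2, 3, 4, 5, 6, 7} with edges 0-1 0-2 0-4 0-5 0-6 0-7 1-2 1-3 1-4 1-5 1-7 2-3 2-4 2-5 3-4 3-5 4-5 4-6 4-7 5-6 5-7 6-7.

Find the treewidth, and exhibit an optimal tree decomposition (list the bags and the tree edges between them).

Treewidth 4.
One optimal decomposition is:
Bags: B1 = {0, 1, 2, 4, 5}  B2 = {0, 1, 4, 5, 7}  B3 = {1, 2, 3, 4, 5}  B4 = {0, 4, 5, 6, 7}
Tree: B1–B2, B1–B3, B2–B4

Every bag has size at most 5, so the width is 5 − 1 = 4 and tw(G) ≤ 4. Conversely, {0, 1, 2, 4, 5} is a clique of size 5, and the vertices of any clique must share a bag in every tree decomposition; so some bag has ≥ 5 vertices and tw(G) ≥ 4. Combining the bounds, tw(G) = 4.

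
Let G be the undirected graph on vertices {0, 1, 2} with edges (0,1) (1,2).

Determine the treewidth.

A width-1 tree decomposition is:
Bags: B1 = {1, 2}  B2 = {0, 1}
Tree: B1–B2
Every bag has size at most 2, so the width is 2 − 1 = 1 and tw(G) ≤ 1. Any graph with an edge has treewidth ≥ 1, and G has the edge 1–2. The upper and lower bounds meet at 1, so that is the treewidth.

1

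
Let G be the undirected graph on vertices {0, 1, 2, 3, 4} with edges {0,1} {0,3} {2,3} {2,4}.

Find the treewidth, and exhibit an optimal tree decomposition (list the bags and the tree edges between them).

Treewidth 1.
One optimal decomposition is:
Bags: B1 = {0, 1}  B2 = {0, 3}  B3 = {2, 3}  B4 = {2, 4}
Tree: B1–B2, B2–B3, B3–B4

Every bag has size at most 2, so the width is 2 − 1 = 1 and tw(G) ≤ 1. Since G has at least one edge (e.g. 0–1), it is not an edgeless graph, so tw(G) ≥ 1. Hence tw(G) = 1 exactly.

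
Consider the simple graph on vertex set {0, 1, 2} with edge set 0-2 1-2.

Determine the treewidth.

A width-1 tree decomposition is:
Bags: B1 = {0, 2}  B2 = {1, 2}
Tree: B1–B2
Every bag has size at most 2, so the width is 2 − 1 = 1 and tw(G) ≤ 1. Since G has at least one edge (e.g. 2–0), it is not an edgeless graph, so tw(G) ≥ 1. Combining the bounds, tw(G) = 1.

1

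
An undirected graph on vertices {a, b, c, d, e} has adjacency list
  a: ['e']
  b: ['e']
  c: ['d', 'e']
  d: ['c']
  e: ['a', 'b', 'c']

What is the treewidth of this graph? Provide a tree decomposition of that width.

Treewidth 1.
Bags: B1 = {c, e}  B2 = {c, d}  B3 = {b, e}  B4 = {a, e}
Tree: B1–B2, B1–B3, B3–B4

The largest bag has 2 vertices, giving width 1; this decomposition certifies tw(G) ≤ 1. Any graph with an edge has treewidth ≥ 1, and G has the edge c–e. The upper and lower bounds meet at 1, so that is the treewidth.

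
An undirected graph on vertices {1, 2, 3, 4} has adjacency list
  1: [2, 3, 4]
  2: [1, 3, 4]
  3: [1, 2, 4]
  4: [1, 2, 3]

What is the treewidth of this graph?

A width-3 tree decomposition is:
Bags: B1 = {1, 2, 3, 4}
Tree: (single bag)
With just one bag of size 4, the width is 4 − 1 = 3, so tw(G) ≤ 3. On the other hand G contains the 4-clique {1, 2, 3, 4}. A clique must lie in a single bag of any decomposition, so no decomposition can have width below 3. Therefore the treewidth is 3.

3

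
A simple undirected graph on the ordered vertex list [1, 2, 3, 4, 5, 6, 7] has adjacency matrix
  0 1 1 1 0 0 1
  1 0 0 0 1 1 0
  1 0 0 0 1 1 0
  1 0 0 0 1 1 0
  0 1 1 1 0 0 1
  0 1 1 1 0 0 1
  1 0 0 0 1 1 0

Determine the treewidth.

A width-3 tree decomposition is:
Bags: B1 = {1, 5, 6, 7}  B2 = {1, 4, 5, 6}  B3 = {1, 3, 5, 6}  B4 = {1, 2, 5, 6}
Tree: B1–B2, B2–B3, B3–B4
Each bag holds 4 vertices, so the decomposition has width 3, which upper-bounds the treewidth. For the lower bound: the 4 vertex sets {1,7}, {4,6}, {5}, {3} are disjoint, each induces a connected subgraph, and every pair is joined by at least one edge of G. Contracting each set to a single vertex therefore yields K_{4} as a minor, and since treewidth is minor-monotone, tw(G) ≥ tw(K_{4}) = 3. Hence tw(G) = 3 exactly.

3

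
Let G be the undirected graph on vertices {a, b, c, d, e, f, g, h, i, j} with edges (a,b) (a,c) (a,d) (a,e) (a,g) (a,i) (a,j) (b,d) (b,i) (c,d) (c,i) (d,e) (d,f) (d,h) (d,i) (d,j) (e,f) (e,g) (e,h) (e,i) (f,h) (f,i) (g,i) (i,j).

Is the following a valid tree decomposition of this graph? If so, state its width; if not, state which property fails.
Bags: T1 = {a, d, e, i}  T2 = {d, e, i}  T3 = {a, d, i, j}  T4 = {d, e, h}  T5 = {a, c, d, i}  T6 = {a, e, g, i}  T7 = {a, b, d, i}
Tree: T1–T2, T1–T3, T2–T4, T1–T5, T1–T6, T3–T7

No — vertex f appears in no bag.

A tree decomposition must satisfy three properties: every vertex lies in some bag; for every edge, both endpoints lie together in some bag; and for every vertex, the bags containing it form a connected subtree. Here vertex f appears in no bag, so the decomposition is invalid.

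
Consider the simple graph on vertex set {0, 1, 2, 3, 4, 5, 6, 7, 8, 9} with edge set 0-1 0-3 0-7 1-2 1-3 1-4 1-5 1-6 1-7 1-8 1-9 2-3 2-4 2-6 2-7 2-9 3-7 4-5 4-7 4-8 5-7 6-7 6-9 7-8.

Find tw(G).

A width-3 tree decomposition is:
Bags: B1 = {1, 2, 3, 7}  B2 = {1, 2, 6, 7}  B3 = {1, 2, 6, 9}  B4 = {1, 2, 4, 7}  B5 = {0, 1, 3, 7}  B6 = {1, 4, 7, 8}  B7 = {1, 4, 5, 7}
Tree: B1–B2, B2–B3, B1–B4, B1–B5, B4–B6, B6–B7
The largest bag has 4 vertices, giving width 3; this decomposition certifies tw(G) ≤ 3. For the lower bound, the 4 vertices {1, 2, 6, 9} are pairwise adjacent, and any tree decomposition puts a clique entirely inside one bag — forcing width ≥ 3. The upper and lower bounds meet at 3, so that is the treewidth.

3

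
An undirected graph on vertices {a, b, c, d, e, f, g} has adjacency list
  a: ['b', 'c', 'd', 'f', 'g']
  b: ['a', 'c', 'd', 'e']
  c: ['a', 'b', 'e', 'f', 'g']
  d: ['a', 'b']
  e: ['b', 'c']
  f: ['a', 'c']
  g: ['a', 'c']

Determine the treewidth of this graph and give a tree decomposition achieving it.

The largest bag has 3 vertices, giving width 2; this decomposition certifies tw(G) ≤ 2. For the lower bound, the 3 vertices {a, b, d} are pairwise adjacent, and any tree decomposition puts a clique entirely inside one bag — forcing width ≥ 2. The upper and lower bounds meet at 2, so that is the treewidth.

Treewidth 2.
One optimal decomposition is:
Bags: B1 = {b, c, e}  B2 = {a, b, c}  B3 = {a, c, f}  B4 = {a, b, d}  B5 = {a, c, g}
Tree: B1–B2, B2–B3, B2–B4, B3–B5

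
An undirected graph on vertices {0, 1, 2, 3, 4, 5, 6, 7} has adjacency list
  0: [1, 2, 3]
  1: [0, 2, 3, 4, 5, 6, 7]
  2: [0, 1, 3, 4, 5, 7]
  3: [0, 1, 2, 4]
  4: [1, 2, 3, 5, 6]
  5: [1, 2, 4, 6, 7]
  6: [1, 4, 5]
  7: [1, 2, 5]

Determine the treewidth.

A width-3 tree decomposition is:
Bags: B1 = {1, 2, 3, 4}  B2 = {1, 2, 4, 5}  B3 = {1, 2, 5, 7}  B4 = {0, 1, 2, 3}  B5 = {1, 4, 5, 6}
Tree: B1–B2, B2–B3, B1–B4, B2–B5
Each bag holds 4 vertices, so the decomposition has width 3, which upper-bounds the treewidth. For the lower bound, the 4 vertices {0, 1, 2, 3} are pairwise adjacent, and any tree decomposition puts a clique entirely inside one bag — forcing width ≥ 3. Therefore the treewidth is 3.

3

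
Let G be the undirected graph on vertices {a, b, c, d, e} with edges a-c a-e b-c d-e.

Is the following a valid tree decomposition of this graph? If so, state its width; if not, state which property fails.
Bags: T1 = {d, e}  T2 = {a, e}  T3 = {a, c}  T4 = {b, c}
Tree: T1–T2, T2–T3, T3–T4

Checking the three conditions: (i) the bags cover all of {a, b, c, d, e}; (ii) for each edge, some bag contains both endpoints; (iii) the bags containing any fixed vertex form a subtree. All hold, so the decomposition is valid with width 2 − 1 = 1.

Yes; width 1.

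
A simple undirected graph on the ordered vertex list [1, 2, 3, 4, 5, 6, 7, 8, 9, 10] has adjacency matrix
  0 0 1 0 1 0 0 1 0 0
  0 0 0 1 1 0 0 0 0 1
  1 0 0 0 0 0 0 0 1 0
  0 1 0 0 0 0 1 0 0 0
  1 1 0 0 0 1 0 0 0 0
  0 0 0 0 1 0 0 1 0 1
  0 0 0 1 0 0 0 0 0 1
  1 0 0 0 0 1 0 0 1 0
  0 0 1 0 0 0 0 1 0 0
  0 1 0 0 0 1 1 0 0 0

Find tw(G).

A width-2 tree decomposition is:
Bags: B1 = {1, 3, 9}  B2 = {1, 8, 9}  B3 = {1, 5, 8}  B4 = {5, 6, 8}  B5 = {2, 5, 6}  B6 = {2, 6, 10}  B7 = {2, 4, 10}  B8 = {4, 7, 10}
Tree: B1–B2, B2–B3, B3–B4, B4–B5, B5–B6, B6–B7, B7–B8
Every bag has size at most 3, so the width is 3 − 1 = 2 and tw(G) ≤ 2. The edges 3–9–8–1–3 form a cycle, so G is not a tree and its treewidth is at least 2. The upper and lower bounds meet at 2, so that is the treewidth.

2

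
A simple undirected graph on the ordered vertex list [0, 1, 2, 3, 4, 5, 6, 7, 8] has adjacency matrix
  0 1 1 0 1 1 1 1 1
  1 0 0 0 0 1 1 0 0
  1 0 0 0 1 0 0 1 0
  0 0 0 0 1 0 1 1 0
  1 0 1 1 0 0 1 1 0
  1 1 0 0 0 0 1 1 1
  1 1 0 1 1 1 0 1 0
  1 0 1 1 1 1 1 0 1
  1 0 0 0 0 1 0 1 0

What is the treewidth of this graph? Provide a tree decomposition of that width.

The largest bag has 4 vertices, giving width 3; this decomposition certifies tw(G) ≤ 3. For the lower bound, the 4 vertices {0, 1, 5, 6} are pairwise adjacent, and any tree decomposition puts a clique entirely inside one bag — forcing width ≥ 3. The upper and lower bounds meet at 3, so that is the treewidth.

Treewidth 3.
Bags: B1 = {0, 4, 6, 7}  B2 = {0, 5, 6, 7}  B3 = {0, 1, 5, 6}  B4 = {0, 5, 7, 8}  B5 = {0, 2, 4, 7}  B6 = {3, 4, 6, 7}
Tree: B1–B2, B2–B3, B2–B4, B1–B5, B1–B6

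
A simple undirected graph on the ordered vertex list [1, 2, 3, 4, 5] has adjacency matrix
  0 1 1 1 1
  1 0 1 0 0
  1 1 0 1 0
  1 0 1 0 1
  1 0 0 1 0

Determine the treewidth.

A width-2 tree decomposition is:
Bags: B1 = {1, 3, 4}  B2 = {1, 4, 5}  B3 = {1, 2, 3}
Tree: B1–B2, B1–B3
The largest bag has 3 vertices, giving width 2; this decomposition certifies tw(G) ≤ 2. On the other hand G contains the 3-clique {1, 2, 3}. A clique must lie in a single bag of any decomposition, so no decomposition can have width below 2. The upper and lower bounds meet at 2, so that is the treewidth.

2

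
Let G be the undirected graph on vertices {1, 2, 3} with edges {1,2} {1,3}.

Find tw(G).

1

A width-1 tree decomposition is:
Bags: B1 = {1, 3}  B2 = {1, 2}
Tree: B1–B2
The largest bag has 2 vertices, giving width 1; this decomposition certifies tw(G) ≤ 1. Any graph with an edge has treewidth ≥ 1, and G has the edge 3–1. Therefore the treewidth is 1.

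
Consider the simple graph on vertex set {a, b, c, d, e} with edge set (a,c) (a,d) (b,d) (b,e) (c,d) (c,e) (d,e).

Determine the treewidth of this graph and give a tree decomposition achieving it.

Treewidth 2.
One such decomposition:
Bags: B1 = {b, d, e}  B2 = {c, d, e}  B3 = {a, c, d}
Tree: B1–B2, B2–B3

The largest bag has 3 vertices, giving width 2; this decomposition certifies tw(G) ≤ 2. Conversely, {c, d, e} is a clique of size 3, and the vertices of any clique must share a bag in every tree decomposition; so some bag has ≥ 3 vertices and tw(G) ≥ 2. The upper and lower bounds meet at 2, so that is the treewidth.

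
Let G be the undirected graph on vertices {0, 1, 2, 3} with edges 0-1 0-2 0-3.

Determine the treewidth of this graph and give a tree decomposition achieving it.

Each bag holds 2 vertices, so the decomposition has width 1, which upper-bounds the treewidth. G has an edge, so its treewidth is at least 1. The upper and lower bounds meet at 1, so that is the treewidth.

Treewidth 1.
Bags: B1 = {0, 1}  B2 = {0, 2}  B3 = {0, 3}
Tree: B1–B2, B2–B3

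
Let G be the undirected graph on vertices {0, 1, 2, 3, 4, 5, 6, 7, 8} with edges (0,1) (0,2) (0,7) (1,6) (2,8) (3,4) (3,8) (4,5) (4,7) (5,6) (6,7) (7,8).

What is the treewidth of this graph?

A width-3 tree decomposition is:
Bags: B1 = {0, 1, 2, 8}  B2 = {0, 1, 7, 8}  B3 = {1, 6, 7, 8}  B4 = {3, 6, 7, 8}  B5 = {3, 4, 6, 7}  B6 = {3, 4, 5, 6}
Tree: B1–B2, B2–B3, B3–B4, B4–B5, B5–B6
The largest bag has 4 vertices, giving width 3; this decomposition certifies tw(G) ≤ 3. For the lower bound: the 4 vertex sets {0,1,2}, {8}, {7}, {3,4,5,6} are disjoint, each induces a connected subgraph, and every pair is joined by at least one edge of G. Contracting each set to a single vertex therefore yields K_{4} as a minor, and since treewidth is minor-monotone, tw(G) ≥ tw(K_{4}) = 3. The upper and lower bounds meet at 3, so that is the treewidth.

3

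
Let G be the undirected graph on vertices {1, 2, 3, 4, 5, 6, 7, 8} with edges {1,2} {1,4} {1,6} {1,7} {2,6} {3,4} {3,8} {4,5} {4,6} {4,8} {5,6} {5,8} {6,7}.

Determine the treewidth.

2

A width-2 tree decomposition is:
Bags: B1 = {4, 5, 6}  B2 = {4, 5, 8}  B3 = {1, 4, 6}  B4 = {1, 6, 7}  B5 = {1, 2, 6}  B6 = {3, 4, 8}
Tree: B1–B2, B1–B3, B3–B4, B3–B5, B2–B6
Each bag holds 3 vertices, so the decomposition has width 2, which upper-bounds the treewidth. For the lower bound, the 3 vertices {1, 2, 6} are pairwise adjacent, and any tree decomposition puts a clique entirely inside one bag — forcing width ≥ 2. Hence tw(G) = 2 exactly.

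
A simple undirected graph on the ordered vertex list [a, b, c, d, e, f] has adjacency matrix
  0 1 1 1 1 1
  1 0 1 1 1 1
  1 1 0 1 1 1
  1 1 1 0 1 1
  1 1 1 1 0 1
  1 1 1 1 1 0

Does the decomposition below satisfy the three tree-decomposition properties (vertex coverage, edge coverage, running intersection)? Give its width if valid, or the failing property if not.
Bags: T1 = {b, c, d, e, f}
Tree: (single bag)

A tree decomposition must satisfy three properties: every vertex lies in some bag; for every edge, both endpoints lie together in some bag; and for every vertex, the bags containing it form a connected subtree. Here vertex a appears in no bag, so the decomposition is invalid.

No — vertex a appears in no bag.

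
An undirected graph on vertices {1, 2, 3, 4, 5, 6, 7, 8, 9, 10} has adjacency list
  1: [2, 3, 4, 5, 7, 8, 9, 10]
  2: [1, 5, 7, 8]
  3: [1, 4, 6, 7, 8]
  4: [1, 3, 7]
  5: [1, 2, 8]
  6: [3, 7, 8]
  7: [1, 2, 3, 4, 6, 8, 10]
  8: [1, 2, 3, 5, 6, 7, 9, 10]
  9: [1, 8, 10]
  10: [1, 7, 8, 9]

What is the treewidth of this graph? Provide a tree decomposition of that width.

Treewidth 3.
One optimal decomposition is:
Bags: B1 = {1, 3, 7, 8}  B2 = {3, 6, 7, 8}  B3 = {1, 3, 4, 7}  B4 = {1, 7, 8, 10}  B5 = {1, 8, 9, 10}  B6 = {1, 2, 7, 8}  B7 = {1, 2, 5, 8}
Tree: B1–B2, B1–B3, B1–B4, B4–B5, B1–B6, B6–B7

Every bag has size at most 4, so the width is 4 − 1 = 3 and tw(G) ≤ 3. On the other hand G contains the 4-clique {1, 8, 9, 10}. A clique must lie in a single bag of any decomposition, so no decomposition can have width below 3. The upper and lower bounds meet at 3, so that is the treewidth.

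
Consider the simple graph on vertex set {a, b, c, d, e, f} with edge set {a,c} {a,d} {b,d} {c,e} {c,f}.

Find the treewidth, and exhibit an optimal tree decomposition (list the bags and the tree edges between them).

The largest bag has 2 vertices, giving width 1; this decomposition certifies tw(G) ≤ 1. Since G has at least one edge (e.g. a–c), it is not an edgeless graph, so tw(G) ≥ 1. Therefore the treewidth is 1.

Treewidth 1.
One optimal decomposition is:
Bags: B1 = {a, c}  B2 = {c, f}  B3 = {c, e}  B4 = {a, d}  B5 = {b, d}
Tree: B1–B2, B2–B3, B1–B4, B4–B5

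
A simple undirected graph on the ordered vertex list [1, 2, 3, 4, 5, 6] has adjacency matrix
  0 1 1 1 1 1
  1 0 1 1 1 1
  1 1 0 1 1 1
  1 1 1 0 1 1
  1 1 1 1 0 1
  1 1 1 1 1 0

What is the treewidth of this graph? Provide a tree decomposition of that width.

Treewidth 5.
One such decomposition:
Bags: B1 = {1, 2, 3, 4, 5, 6}
Tree: (single bag)

With just one bag of size 6, the width is 6 − 1 = 5, so tw(G) ≤ 5. Conversely, {1, 2, 3, 4, 5, 6} is a clique of size 6, and the vertices of any clique must share a bag in every tree decomposition; so some bag has ≥ 6 vertices and tw(G) ≥ 5. The upper and lower bounds meet at 5, so that is the treewidth.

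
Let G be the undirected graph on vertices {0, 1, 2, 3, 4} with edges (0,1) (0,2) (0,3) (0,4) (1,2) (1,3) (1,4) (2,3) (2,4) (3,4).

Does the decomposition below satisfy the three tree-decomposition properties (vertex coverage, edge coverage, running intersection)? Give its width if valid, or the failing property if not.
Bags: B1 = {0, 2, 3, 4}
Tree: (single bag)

A tree decomposition must satisfy three properties: every vertex lies in some bag; for every edge, both endpoints lie together in some bag; and for every vertex, the bags containing it form a connected subtree. Here vertex 1 appears in no bag, so the decomposition is invalid.

No — vertex 1 appears in no bag.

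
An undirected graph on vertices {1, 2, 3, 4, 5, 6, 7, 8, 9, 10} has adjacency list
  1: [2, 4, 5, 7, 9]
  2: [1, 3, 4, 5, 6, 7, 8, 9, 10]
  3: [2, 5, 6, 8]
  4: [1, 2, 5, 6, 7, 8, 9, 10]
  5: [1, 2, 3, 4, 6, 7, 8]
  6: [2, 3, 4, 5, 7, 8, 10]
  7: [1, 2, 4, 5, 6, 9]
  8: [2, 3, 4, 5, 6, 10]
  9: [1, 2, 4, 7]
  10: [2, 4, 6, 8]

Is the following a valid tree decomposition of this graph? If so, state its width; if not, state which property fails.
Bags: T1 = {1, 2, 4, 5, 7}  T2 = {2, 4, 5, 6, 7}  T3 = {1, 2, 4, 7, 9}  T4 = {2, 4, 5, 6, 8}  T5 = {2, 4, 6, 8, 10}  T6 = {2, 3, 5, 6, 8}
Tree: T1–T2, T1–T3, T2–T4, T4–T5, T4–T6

Yes; width 4.

Vertex coverage: the bags together contain {1, 2, 3, 4, 5, 6, 7, 8, 9, 10}, the full vertex set. Edge coverage: each edge of G has both endpoints in at least one bag. Running intersection: for every vertex, the bags containing it form a connected subtree. All three properties hold, so this is a valid tree decomposition of width max|bag| − 1 = 4, and hence tw(G) ≤ 4.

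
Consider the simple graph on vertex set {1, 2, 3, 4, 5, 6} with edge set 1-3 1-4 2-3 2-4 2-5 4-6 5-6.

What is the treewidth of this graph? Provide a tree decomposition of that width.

Every bag has size at most 3, so the width is 3 − 1 = 2 and tw(G) ≤ 2. For the lower bound, G contains the cycle 6–5–2–4–6, so G is not a forest; only forests have treewidth ≤ 1, hence tw(G) ≥ 2. Combining the bounds, tw(G) = 2.

Treewidth 2.
One such decomposition:
Bags: B1 = {4, 5, 6}  B2 = {2, 4, 5}  B3 = {1, 2, 4}  B4 = {1, 2, 3}
Tree: B1–B2, B2–B3, B3–B4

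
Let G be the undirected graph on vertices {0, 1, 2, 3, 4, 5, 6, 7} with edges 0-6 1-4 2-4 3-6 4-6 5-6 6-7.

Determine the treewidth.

1

A width-1 tree decomposition is:
Bags: B1 = {3, 6}  B2 = {4, 6}  B3 = {5, 6}  B4 = {0, 6}  B5 = {1, 4}  B6 = {6, 7}  B7 = {2, 4}
Tree: B1–B2, B2–B3, B3–B4, B2–B5, B3–B6, B5–B7
The largest bag has 2 vertices, giving width 1; this decomposition certifies tw(G) ≤ 1. Since G has at least one edge (e.g. 6–3), it is not an edgeless graph, so tw(G) ≥ 1. The upper and lower bounds meet at 1, so that is the treewidth.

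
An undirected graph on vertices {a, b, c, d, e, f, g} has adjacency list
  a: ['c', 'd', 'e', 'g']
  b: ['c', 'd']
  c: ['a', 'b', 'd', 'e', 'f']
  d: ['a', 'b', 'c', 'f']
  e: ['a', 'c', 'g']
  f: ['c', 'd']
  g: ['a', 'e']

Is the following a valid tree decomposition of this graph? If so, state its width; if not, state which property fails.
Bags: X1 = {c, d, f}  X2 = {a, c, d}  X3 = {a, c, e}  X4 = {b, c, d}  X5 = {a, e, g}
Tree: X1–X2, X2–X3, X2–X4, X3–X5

Yes; width 2.

Vertex coverage: the bags together contain {a, b, c, d, e, f, g}, the full vertex set. Edge coverage: each edge of G has both endpoints in at least one bag. Running intersection: for every vertex, the bags containing it form a connected subtree. All three properties hold, so this is a valid tree decomposition of width max|bag| − 1 = 2, and hence tw(G) ≤ 2.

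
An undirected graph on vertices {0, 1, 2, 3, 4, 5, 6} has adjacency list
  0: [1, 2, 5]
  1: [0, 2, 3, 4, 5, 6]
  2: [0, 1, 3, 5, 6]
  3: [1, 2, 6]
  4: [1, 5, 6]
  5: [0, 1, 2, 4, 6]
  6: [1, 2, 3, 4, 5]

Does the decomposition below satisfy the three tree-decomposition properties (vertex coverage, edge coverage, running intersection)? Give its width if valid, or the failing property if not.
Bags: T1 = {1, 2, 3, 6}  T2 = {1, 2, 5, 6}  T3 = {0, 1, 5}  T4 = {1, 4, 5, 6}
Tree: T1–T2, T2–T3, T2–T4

No — edge (2,0) lies in no bag.

A tree decomposition must satisfy three properties: every vertex lies in some bag; for every edge, both endpoints lie together in some bag; and for every vertex, the bags containing it form a connected subtree. Here edge (2,0) lies in no bag, so the decomposition is invalid.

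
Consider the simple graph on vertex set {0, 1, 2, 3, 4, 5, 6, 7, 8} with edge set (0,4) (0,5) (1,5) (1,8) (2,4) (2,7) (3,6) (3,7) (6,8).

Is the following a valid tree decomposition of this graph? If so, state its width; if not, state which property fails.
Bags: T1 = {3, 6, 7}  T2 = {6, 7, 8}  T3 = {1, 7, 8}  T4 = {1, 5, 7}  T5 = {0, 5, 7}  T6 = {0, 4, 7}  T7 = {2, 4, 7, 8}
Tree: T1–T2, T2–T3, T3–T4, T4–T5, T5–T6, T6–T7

No — bags containing vertex 8 are not connected in the tree.

A tree decomposition must satisfy three properties: every vertex lies in some bag; for every edge, both endpoints lie together in some bag; and for every vertex, the bags containing it form a connected subtree. Here bags containing vertex 8 are not connected in the tree, so the decomposition is invalid.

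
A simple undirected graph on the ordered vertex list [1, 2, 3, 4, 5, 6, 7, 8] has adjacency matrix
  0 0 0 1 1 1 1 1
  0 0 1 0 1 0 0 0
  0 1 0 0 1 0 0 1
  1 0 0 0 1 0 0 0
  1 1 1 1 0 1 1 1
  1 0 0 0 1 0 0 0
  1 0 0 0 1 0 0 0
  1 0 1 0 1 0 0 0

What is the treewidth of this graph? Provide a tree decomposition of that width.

Every bag has size at most 3, so the width is 3 − 1 = 2 and tw(G) ≤ 2. Conversely, {1, 5, 8} is a clique of size 3, and the vertices of any clique must share a bag in every tree decomposition; so some bag has ≥ 3 vertices and tw(G) ≥ 2. Therefore the treewidth is 2.

Treewidth 2.
One optimal decomposition is:
Bags: B1 = {3, 5, 8}  B2 = {1, 5, 8}  B3 = {1, 5, 7}  B4 = {2, 3, 5}  B5 = {1, 4, 5}  B6 = {1, 5, 6}
Tree: B1–B2, B2–B3, B1–B4, B3–B5, B2–B6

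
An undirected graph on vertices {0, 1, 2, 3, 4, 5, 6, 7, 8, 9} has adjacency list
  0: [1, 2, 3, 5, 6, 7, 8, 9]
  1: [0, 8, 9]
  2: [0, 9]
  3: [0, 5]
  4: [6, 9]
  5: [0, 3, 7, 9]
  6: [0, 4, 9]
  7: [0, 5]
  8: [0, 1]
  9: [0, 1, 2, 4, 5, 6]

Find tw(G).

A width-2 tree decomposition is:
Bags: B1 = {0, 1, 9}  B2 = {0, 5, 9}  B3 = {0, 6, 9}  B4 = {0, 3, 5}  B5 = {0, 1, 8}  B6 = {4, 6, 9}  B7 = {0, 5, 7}  B8 = {0, 2, 9}
Tree: B1–B2, B2–B3, B2–B4, B1–B5, B3–B6, B4–B7, B1–B8
Every bag has size at most 3, so the width is 3 − 1 = 2 and tw(G) ≤ 2. For the lower bound, the 3 vertices {0, 1, 8} are pairwise adjacent, and any tree decomposition puts a clique entirely inside one bag — forcing width ≥ 2. The upper and lower bounds meet at 2, so that is the treewidth.

2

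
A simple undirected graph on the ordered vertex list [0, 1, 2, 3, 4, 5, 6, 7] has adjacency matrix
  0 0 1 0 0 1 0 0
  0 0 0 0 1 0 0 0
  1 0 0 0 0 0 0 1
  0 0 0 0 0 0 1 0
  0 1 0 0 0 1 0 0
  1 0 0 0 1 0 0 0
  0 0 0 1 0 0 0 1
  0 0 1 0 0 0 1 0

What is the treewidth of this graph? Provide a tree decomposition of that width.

Treewidth 1.
One such decomposition:
Bags: B1 = {1, 4}  B2 = {4, 5}  B3 = {0, 5}  B4 = {0, 2}  B5 = {2, 7}  B6 = {6, 7}  B7 = {3, 6}
Tree: B1–B2, B2–B3, B3–B4, B4–B5, B5–B6, B6–B7

Every bag has size at most 2, so the width is 2 − 1 = 1 and tw(G) ≤ 1. G has an edge, so its treewidth is at least 1. Combining the bounds, tw(G) = 1.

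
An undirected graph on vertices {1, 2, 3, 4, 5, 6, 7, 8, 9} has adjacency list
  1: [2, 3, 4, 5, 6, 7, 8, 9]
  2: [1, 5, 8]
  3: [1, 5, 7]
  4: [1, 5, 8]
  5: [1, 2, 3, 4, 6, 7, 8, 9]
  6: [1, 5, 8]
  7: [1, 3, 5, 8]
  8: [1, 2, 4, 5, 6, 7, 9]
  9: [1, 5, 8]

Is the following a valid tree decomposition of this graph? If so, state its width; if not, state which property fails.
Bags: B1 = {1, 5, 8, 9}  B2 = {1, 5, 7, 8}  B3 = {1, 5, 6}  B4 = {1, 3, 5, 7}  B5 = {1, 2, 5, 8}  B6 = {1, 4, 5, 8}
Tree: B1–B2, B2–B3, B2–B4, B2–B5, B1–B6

A tree decomposition must satisfy three properties: every vertex lies in some bag; for every edge, both endpoints lie together in some bag; and for every vertex, the bags containing it form a connected subtree. Here edge (8,6) lies in no bag, so the decomposition is invalid.

No — edge (8,6) lies in no bag.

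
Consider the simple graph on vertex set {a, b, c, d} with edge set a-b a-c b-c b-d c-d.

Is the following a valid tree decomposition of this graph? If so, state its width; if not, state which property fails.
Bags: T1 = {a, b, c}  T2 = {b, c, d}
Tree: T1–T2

Yes; width 2.

Vertex coverage: the bags together contain {a, b, c, d}, the full vertex set. Edge coverage: each edge of G has both endpoints in at least one bag. Running intersection: for every vertex, the bags containing it form a connected subtree. All three properties hold, so this is a valid tree decomposition of width max|bag| − 1 = 2, and hence tw(G) ≤ 2.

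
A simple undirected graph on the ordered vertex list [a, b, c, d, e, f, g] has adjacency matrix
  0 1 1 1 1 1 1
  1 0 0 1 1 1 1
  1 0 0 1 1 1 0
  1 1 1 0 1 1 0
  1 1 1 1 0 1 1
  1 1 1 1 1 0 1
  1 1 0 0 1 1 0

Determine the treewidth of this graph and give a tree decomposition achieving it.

Treewidth 4.
Bags: B1 = {a, b, e, f, g}  B2 = {a, b, d, e, f}  B3 = {a, c, d, e, f}
Tree: B1–B2, B2–B3

Each bag holds 5 vertices, so the decomposition has width 4, which upper-bounds the treewidth. Conversely, {a, c, d, e, f} is a clique of size 5, and the vertices of any clique must share a bag in every tree decomposition; so some bag has ≥ 5 vertices and tw(G) ≥ 4. Combining the bounds, tw(G) = 4.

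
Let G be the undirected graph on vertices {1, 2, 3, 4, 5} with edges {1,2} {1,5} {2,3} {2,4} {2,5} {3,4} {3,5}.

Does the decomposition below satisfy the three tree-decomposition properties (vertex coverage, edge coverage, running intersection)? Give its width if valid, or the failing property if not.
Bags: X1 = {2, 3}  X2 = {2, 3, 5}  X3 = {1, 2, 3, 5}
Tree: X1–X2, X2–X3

A tree decomposition must satisfy three properties: every vertex lies in some bag; for every edge, both endpoints lie together in some bag; and for every vertex, the bags containing it form a connected subtree. Here vertex 4 appears in no bag, so the decomposition is invalid.

No — vertex 4 appears in no bag.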